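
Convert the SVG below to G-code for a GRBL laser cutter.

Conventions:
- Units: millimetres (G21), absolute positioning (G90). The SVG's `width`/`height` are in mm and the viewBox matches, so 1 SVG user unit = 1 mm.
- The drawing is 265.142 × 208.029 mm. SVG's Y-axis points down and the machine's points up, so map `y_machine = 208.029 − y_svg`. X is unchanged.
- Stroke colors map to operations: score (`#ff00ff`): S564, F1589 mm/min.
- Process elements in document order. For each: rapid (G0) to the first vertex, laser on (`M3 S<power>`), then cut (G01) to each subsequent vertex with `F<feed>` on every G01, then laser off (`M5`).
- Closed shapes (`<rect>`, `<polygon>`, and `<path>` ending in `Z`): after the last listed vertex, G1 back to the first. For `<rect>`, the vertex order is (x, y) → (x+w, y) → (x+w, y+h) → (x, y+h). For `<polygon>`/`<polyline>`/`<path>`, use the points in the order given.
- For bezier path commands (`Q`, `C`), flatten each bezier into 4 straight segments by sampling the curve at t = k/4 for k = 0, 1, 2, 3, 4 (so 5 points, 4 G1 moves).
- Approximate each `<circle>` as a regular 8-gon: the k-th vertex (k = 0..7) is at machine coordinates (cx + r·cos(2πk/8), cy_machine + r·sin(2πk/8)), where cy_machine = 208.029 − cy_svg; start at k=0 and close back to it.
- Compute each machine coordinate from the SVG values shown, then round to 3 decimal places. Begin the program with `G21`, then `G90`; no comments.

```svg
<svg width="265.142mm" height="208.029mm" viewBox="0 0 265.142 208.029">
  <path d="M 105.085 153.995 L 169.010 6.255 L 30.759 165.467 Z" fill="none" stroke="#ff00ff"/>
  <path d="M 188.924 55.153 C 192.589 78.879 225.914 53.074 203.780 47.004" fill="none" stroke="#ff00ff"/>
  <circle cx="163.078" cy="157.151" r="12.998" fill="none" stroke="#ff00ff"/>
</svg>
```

G21
G90
G0 X105.085 Y54.034
M3 S564
G01 X169.010 Y201.774 F1589
G01 X30.759 Y42.562 F1589
G01 X105.085 Y54.034 F1589
M5
G0 X188.924 Y152.876
M3 S564
G01 X195.904 Y143.286 F1589
G01 X206.027 Y145.777 F1589
G01 X211.312 Y153.854 F1589
G01 X203.780 Y161.025 F1589
M5
G0 X176.076 Y50.878
M3 S564
G01 X172.269 Y60.069 F1589
G01 X163.078 Y63.876 F1589
G01 X153.887 Y60.069 F1589
G01 X150.080 Y50.878 F1589
G01 X153.887 Y41.687 F1589
G01 X163.078 Y37.880 F1589
G01 X172.269 Y41.687 F1589
G01 X176.076 Y50.878 F1589
M5

1 u = 1 mm; y_m = 208.029 − y.

[1] `<path>` closed polygon, #ff00ff→score S564 F1589: (105.085,54.034) → (169.010,201.774) → (30.759,42.562) → (105.085,54.034) (closed)

[2] `<path>` cubic bezier, #ff00ff→score S564 F1589: (188.924,152.876) → (195.904,143.286) → (206.027,145.777) → (211.312,153.854) → (203.780,161.025)

[3] `<circle>` circle, #ff00ff→score S564 F1589: (176.076,50.878) → (172.269,60.069) → (163.078,63.876) → (153.887,60.069) → (150.080,50.878) → (153.887,41.687) → (163.078,37.880) → (172.269,41.687) → (176.076,50.878) (closed)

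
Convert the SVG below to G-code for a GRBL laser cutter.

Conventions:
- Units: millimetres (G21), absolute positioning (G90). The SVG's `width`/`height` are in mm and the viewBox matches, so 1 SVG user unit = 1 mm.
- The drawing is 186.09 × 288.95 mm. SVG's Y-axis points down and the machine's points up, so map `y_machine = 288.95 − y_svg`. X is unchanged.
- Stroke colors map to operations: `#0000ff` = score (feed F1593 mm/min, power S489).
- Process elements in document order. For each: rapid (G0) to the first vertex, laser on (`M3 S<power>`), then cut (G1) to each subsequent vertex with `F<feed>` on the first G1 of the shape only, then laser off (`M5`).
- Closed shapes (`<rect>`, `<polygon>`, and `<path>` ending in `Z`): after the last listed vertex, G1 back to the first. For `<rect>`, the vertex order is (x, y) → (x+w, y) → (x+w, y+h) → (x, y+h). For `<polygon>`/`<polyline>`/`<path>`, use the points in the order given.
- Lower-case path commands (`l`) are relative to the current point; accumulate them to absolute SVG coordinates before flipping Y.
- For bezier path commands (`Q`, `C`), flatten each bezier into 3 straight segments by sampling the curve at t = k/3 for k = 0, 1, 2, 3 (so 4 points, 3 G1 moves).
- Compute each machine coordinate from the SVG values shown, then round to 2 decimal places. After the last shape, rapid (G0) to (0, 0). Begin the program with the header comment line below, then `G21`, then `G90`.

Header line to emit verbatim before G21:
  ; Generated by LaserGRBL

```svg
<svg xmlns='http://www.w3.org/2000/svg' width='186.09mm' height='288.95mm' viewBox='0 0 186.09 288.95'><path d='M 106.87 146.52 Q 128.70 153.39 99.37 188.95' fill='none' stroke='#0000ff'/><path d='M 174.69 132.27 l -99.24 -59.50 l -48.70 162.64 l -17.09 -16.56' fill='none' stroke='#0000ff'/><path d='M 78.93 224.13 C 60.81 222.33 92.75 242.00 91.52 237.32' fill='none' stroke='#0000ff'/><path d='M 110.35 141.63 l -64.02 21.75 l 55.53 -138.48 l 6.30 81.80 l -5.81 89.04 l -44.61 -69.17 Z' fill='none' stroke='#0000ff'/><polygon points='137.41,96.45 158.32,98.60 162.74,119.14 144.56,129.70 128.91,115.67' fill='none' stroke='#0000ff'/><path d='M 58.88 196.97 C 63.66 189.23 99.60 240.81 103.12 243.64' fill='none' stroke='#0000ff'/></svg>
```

; Generated by LaserGRBL
G21
G90
G0 X106.87 Y142.43
M3 S489
G1 X115.74 Y134.66 F1593
G1 X113.24 Y120.52
G1 X99.37 Y100.00
M5
G0 X174.69 Y156.68
M3 S489
G1 X75.45 Y216.18 F1593
G1 X26.75 Y53.54
G1 X9.66 Y70.10
M5
G0 X78.93 Y64.82
M3 S489
G1 X74.41 Y61.16 F1593
G1 X84.78 Y53.37
G1 X91.52 Y51.63
M5
G0 X110.35 Y147.32
M3 S489
G1 X46.33 Y125.57 F1593
G1 X101.86 Y264.05
G1 X108.16 Y182.25
G1 X102.35 Y93.21
G1 X57.74 Y162.38
G1 X110.35 Y147.32
M5
G0 X137.41 Y192.50
M3 S489
G1 X158.32 Y190.35 F1593
G1 X162.74 Y169.81
G1 X144.56 Y159.25
G1 X128.91 Y173.28
G1 X137.41 Y192.50
M5
G0 X58.88 Y91.98
M3 S489
G1 X71.69 Y83.95 F1593
G1 X91.15 Y60.39
G1 X103.12 Y45.31
M5
G0 X0.00 Y0.00

viewBox `0 0 186.09 288.95` with mm width/height → 1 unit = 1 mm. Flip: y_m = 288.95 − y_svg.

**Shape 1** — `<path>` quadratic bezier, stroke `#0000ff` → score (S489, F1593). Control points (SVG): P0=(106.87,146.52), P1=(128.70,153.39), P2=(99.37,188.95); sampled at t=k/3. Machine vertices: (106.87,142.43) → (115.74,134.66) → (113.24,120.52) → (99.37,100.00). Open path.

**Shape 2** — `<path>` open polyline, stroke `#0000ff` → score (S489, F1593). Machine vertices: (174.69,156.68) → (75.45,216.18) → (26.75,53.54) → (9.66,70.10). Open path.

**Shape 3** — `<path>` cubic bezier, stroke `#0000ff` → score (S489, F1593). Control points (SVG): P0=(78.93,224.13), P1=(60.81,222.33), P2=(92.75,242.00), P3=(91.52,237.32); sampled at t=k/3. Machine vertices: (78.93,64.82) → (74.41,61.16) → (84.78,53.37) → (91.52,51.63). Open path.

**Shape 4** — `<path>` closed polygon, stroke `#0000ff` → score (S489, F1593). Machine vertices: (110.35,147.32) → (46.33,125.57) → (101.86,264.05) → (108.16,182.25) → (102.35,93.21) → (57.74,162.38) → (110.35,147.32). Closed: final G1 returns to the first vertex.

**Shape 5** — `<polygon>` regular polygon, stroke `#0000ff` → score (S489, F1593). Machine vertices: (137.41,192.50) → (158.32,190.35) → (162.74,169.81) → (144.56,159.25) → (128.91,173.28) → (137.41,192.50). Closed: final G1 returns to the first vertex.

**Shape 6** — `<path>` cubic bezier, stroke `#0000ff` → score (S489, F1593). Control points (SVG): P0=(58.88,196.97), P1=(63.66,189.23), P2=(99.60,240.81), P3=(103.12,243.64); sampled at t=k/3. Machine vertices: (58.88,91.98) → (71.69,83.95) → (91.15,60.39) → (103.12,45.31). Open path.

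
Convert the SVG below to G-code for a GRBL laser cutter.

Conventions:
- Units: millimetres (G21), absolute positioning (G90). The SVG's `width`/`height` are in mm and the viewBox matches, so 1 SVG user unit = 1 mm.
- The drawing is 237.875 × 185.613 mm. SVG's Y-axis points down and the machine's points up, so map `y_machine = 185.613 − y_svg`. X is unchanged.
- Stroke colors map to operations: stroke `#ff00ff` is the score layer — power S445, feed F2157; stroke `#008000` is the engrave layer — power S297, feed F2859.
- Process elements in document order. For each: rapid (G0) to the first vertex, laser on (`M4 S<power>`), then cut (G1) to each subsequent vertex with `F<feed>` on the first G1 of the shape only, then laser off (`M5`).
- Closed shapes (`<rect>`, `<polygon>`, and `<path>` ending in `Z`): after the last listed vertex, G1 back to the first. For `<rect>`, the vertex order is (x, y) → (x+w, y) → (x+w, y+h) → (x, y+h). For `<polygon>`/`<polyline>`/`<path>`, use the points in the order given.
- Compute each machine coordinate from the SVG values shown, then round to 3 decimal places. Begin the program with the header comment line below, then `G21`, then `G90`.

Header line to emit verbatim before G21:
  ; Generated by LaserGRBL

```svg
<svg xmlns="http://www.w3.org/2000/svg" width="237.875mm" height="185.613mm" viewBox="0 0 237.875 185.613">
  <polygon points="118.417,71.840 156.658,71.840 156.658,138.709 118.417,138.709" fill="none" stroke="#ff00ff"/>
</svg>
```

; Generated by LaserGRBL
G21
G90
G0 X118.417 Y113.773
M4 S445
G1 X156.658 Y113.773 F2157
G1 X156.658 Y46.904
G1 X118.417 Y46.904
G1 X118.417 Y113.773
M5

1 u = 1 mm; y_m = 185.613 − y.

[1] `<polygon>` rectangle, #ff00ff→score S445 F2157: (118.417,113.773) → (156.658,113.773) → (156.658,46.904) → (118.417,46.904) → (118.417,113.773) (closed)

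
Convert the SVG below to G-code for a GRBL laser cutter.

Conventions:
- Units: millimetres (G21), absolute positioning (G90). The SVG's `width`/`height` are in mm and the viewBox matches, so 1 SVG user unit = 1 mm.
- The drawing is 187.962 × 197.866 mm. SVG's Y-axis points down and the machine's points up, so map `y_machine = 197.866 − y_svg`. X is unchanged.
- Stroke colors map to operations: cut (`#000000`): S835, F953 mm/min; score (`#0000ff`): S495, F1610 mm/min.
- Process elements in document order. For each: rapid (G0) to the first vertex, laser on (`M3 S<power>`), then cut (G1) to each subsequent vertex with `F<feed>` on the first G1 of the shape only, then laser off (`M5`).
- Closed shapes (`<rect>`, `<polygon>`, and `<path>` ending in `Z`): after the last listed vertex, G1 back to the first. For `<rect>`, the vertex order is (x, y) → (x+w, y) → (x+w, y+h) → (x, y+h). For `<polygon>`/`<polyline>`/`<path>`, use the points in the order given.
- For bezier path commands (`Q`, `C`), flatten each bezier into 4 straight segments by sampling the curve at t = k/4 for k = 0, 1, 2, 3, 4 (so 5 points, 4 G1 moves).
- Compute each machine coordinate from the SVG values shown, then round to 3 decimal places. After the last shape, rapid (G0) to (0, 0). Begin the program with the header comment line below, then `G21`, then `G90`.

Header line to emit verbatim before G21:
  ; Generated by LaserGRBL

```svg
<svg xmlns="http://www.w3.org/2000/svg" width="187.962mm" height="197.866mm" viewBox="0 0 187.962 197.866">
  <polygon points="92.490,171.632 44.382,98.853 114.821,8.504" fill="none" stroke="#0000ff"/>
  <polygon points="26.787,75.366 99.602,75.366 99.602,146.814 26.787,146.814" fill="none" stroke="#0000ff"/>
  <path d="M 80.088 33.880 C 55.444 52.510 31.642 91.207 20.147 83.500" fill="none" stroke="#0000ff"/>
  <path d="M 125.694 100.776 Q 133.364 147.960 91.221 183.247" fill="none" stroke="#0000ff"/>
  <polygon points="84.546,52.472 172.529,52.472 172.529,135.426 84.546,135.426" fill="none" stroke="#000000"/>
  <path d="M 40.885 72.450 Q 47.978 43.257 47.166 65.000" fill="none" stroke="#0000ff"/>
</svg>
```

viewBox `0 0 187.962 197.866` with mm width/height → 1 unit = 1 mm. Flip: y_m = 197.866 − y_svg.

**Shape 1** — `<polygon>` closed polygon, stroke `#0000ff` → score (S495, F1610). Machine vertices: (92.490,26.234) → (44.382,99.013) → (114.821,189.362) → (92.490,26.234). Closed: final G1 returns to the first vertex.

**Shape 2** — `<polygon>` rectangle, stroke `#0000ff` → score (S495, F1610). Machine vertices: (26.787,122.500) → (99.602,122.500) → (99.602,51.052) → (26.787,51.052) → (26.787,122.500). Closed: final G1 returns to the first vertex.

**Shape 3** — `<path>` cubic bezier, stroke `#0000ff` → score (S495, F1610). Control points (SVG): P0=(80.088,33.880), P1=(55.444,52.510), P2=(31.642,91.207), P3=(20.147,83.500); sampled at t=k/4. Machine vertices: (80.088,163.986) → (61.942,147.290) → (45.187,129.300) → (30.897,116.248) → (20.147,114.366). Open path.

**Shape 4** — `<path>` quadratic bezier, stroke `#0000ff` → score (S495, F1610). Control points (SVG): P0=(125.694,100.776), P1=(133.364,147.960), P2=(91.221,183.247); sampled at t=k/4. Machine vertices: (125.694,97.090) → (126.416,74.242) → (120.911,52.880) → (109.179,33.006) → (91.221,14.619). Open path.

**Shape 5** — `<polygon>` rectangle, stroke `#000000` → cut (S835, F953). Machine vertices: (84.546,145.394) → (172.529,145.394) → (172.529,62.440) → (84.546,62.440) → (84.546,145.394). Closed: final G1 returns to the first vertex.

**Shape 6** — `<path>` quadratic bezier, stroke `#0000ff` → score (S495, F1610). Control points (SVG): P0=(40.885,72.450), P1=(47.978,43.257), P2=(47.166,65.000); sampled at t=k/4. Machine vertices: (40.885,125.416) → (43.937,136.829) → (46.002,141.875) → (47.078,140.554) → (47.166,132.866). Open path.

; Generated by LaserGRBL
G21
G90
G0 X92.490 Y26.234
M3 S495
G1 X44.382 Y99.013 F1610
G1 X114.821 Y189.362
G1 X92.490 Y26.234
M5
G0 X26.787 Y122.500
M3 S495
G1 X99.602 Y122.500 F1610
G1 X99.602 Y51.052
G1 X26.787 Y51.052
G1 X26.787 Y122.500
M5
G0 X80.088 Y163.986
M3 S495
G1 X61.942 Y147.290 F1610
G1 X45.187 Y129.300
G1 X30.897 Y116.248
G1 X20.147 Y114.366
M5
G0 X125.694 Y97.090
M3 S495
G1 X126.416 Y74.242 F1610
G1 X120.911 Y52.880
G1 X109.179 Y33.006
G1 X91.221 Y14.619
M5
G0 X84.546 Y145.394
M3 S835
G1 X172.529 Y145.394 F953
G1 X172.529 Y62.440
G1 X84.546 Y62.440
G1 X84.546 Y145.394
M5
G0 X40.885 Y125.416
M3 S495
G1 X43.937 Y136.829 F1610
G1 X46.002 Y141.875
G1 X47.078 Y140.554
G1 X47.166 Y132.866
M5
G0 X0.000 Y0.000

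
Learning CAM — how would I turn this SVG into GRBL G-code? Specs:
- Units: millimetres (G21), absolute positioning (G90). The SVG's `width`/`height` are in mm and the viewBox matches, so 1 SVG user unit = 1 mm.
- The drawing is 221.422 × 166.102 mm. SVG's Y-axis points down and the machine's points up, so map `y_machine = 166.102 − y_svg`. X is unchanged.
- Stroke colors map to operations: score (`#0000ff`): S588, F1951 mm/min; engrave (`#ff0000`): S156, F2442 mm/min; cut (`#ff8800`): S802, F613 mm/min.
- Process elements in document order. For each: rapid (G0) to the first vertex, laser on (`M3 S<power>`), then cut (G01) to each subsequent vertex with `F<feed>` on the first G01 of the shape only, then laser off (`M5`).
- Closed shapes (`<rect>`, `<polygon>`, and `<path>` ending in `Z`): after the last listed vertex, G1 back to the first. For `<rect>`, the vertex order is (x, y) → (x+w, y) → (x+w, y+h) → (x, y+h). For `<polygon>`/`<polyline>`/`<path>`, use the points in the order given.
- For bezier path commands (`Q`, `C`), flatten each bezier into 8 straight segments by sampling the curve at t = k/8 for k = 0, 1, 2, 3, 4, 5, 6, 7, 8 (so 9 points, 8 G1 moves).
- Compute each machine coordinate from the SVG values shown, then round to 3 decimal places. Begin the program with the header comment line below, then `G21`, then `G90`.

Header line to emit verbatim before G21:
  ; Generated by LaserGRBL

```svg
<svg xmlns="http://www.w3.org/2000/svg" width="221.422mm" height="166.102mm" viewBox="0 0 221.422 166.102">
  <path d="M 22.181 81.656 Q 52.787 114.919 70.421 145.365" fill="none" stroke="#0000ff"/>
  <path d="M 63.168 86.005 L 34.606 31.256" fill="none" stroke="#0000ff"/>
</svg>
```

viewBox `0 0 221.422 166.102` with mm width/height → 1 unit = 1 mm. Flip: y_m = 166.102 − y_svg.

**Shape 1** — `<path>` quadratic bezier, stroke `#0000ff` → score (S588, F1951). Control points (SVG): P0=(22.181,81.656), P1=(52.787,114.919), P2=(70.421,145.365); sampled at t=k/8. Machine vertices: (22.181,84.446) → (29.630,76.174) → (36.673,67.991) → (43.311,59.895) → (49.544,51.887) → (55.371,43.968) → (60.793,36.136) → (65.810,28.393) → (70.421,20.737). Open path.

**Shape 2** — `<path>` line segment, stroke `#0000ff` → score (S588, F1951). Machine vertices: (63.168,80.097) → (34.606,134.846). Open path.

; Generated by LaserGRBL
G21
G90
G0 X22.181 Y84.446
M3 S588
G01 X29.630 Y76.174 F1951
G01 X36.673 Y67.991
G01 X43.311 Y59.895
G01 X49.544 Y51.887
G01 X55.371 Y43.968
G01 X60.793 Y36.136
G01 X65.810 Y28.393
G01 X70.421 Y20.737
M5
G0 X63.168 Y80.097
M3 S588
G01 X34.606 Y134.846 F1951
M5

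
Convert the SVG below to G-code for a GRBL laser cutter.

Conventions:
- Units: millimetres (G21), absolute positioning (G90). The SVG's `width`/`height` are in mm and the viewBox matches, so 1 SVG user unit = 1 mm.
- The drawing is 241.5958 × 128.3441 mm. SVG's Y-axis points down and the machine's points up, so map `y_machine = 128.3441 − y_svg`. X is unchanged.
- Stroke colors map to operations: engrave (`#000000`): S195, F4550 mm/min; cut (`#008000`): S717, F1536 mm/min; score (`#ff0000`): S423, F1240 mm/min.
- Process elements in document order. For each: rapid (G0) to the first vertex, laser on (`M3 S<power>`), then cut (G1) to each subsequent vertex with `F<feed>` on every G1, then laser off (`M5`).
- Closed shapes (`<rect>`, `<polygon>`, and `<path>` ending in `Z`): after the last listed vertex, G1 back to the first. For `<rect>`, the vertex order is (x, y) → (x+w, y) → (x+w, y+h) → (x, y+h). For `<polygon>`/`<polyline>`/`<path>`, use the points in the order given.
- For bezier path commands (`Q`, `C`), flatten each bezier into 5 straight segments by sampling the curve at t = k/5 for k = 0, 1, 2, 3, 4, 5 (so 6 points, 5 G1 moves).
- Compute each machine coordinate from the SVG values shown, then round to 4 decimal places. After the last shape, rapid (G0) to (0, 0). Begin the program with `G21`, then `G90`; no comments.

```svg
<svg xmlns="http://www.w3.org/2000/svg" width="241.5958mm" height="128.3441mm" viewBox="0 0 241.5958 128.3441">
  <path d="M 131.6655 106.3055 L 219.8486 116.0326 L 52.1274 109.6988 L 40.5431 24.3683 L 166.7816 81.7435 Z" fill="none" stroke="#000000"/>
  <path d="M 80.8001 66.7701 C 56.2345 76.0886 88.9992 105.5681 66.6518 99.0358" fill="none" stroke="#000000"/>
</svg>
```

viewBox `0 0 241.5958 128.3441` with mm width/height → 1 unit = 1 mm. Flip: y_m = 128.3441 − y_svg.

**Shape 1** — `<path>` closed polygon, stroke `#000000` → engrave (S195, F4550). Machine vertices: (131.6655,22.0386) → (219.8486,12.3115) → (52.1274,18.6453) → (40.5431,103.9758) → (166.7816,46.6006) → (131.6655,22.0386). Closed: final G1 returns to the first vertex.

**Shape 2** — `<path>` cubic bezier, stroke `#000000` → engrave (S195, F4550). Control points (SVG): P0=(80.8001,66.7701), P1=(56.2345,76.0886), P2=(88.9992,105.5681), P3=(66.6518,99.0358); sampled at t=k/5. Machine vertices: (80.8001,61.5740) → (72.0408,54.0130) → (71.6436,44.3096) → (74.2112,35.1601) → (74.3463,29.2610) → (66.6518,29.3083). Open path.

G21
G90
G0 X131.6655 Y22.0386
M3 S195
G1 X219.8486 Y12.3115 F4550
G1 X52.1274 Y18.6453 F4550
G1 X40.5431 Y103.9758 F4550
G1 X166.7816 Y46.6006 F4550
G1 X131.6655 Y22.0386 F4550
M5
G0 X80.8001 Y61.5740
M3 S195
G1 X72.0408 Y54.0130 F4550
G1 X71.6436 Y44.3096 F4550
G1 X74.2112 Y35.1601 F4550
G1 X74.3463 Y29.2610 F4550
G1 X66.6518 Y29.3083 F4550
M5
G0 X0.0000 Y0.0000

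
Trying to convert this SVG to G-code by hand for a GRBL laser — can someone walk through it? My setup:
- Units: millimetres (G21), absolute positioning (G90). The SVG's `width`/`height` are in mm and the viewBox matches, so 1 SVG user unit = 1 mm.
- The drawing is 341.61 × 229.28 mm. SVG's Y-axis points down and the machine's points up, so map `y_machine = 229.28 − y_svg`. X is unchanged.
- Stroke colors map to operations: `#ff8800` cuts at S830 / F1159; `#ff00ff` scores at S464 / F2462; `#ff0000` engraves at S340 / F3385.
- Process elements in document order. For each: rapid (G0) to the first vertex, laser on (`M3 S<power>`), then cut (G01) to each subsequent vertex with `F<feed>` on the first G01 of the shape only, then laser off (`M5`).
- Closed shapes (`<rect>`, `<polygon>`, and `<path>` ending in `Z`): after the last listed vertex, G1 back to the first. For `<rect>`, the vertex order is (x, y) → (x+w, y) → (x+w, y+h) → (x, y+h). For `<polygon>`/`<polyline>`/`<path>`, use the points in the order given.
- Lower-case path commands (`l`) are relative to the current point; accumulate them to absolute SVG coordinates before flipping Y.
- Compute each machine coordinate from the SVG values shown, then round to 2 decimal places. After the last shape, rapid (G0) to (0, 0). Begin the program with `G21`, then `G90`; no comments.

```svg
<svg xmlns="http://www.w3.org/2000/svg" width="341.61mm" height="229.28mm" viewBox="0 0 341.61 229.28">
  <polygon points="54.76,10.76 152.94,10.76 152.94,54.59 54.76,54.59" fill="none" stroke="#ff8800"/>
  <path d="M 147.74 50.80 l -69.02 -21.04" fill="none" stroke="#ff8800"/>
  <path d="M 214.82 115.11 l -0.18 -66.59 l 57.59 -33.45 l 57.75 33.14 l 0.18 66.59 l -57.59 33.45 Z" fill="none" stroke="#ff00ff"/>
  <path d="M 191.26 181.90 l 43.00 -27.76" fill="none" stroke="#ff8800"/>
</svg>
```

viewBox `0 0 341.61 229.28` with mm width/height → 1 unit = 1 mm. Flip: y_m = 229.28 − y_svg.

**Shape 1** — `<polygon>` rectangle, stroke `#ff8800` → cut (S830, F1159). Machine vertices: (54.76,218.52) → (152.94,218.52) → (152.94,174.69) → (54.76,174.69) → (54.76,218.52). Closed: final G1 returns to the first vertex.

**Shape 2** — `<path>` line segment, stroke `#ff8800` → cut (S830, F1159). Machine vertices: (147.74,178.48) → (78.72,199.52). Open path.

**Shape 3** — `<path>` regular polygon, stroke `#ff00ff` → score (S464, F2462). Machine vertices: (214.82,114.17) → (214.64,180.76) → (272.23,214.21) → (329.98,181.07) → (330.16,114.48) → (272.57,81.03) → (214.82,114.17). Closed: final G1 returns to the first vertex.

**Shape 4** — `<path>` line segment, stroke `#ff8800` → cut (S830, F1159). Machine vertices: (191.26,47.38) → (234.26,75.14). Open path.

G21
G90
G0 X54.76 Y218.52
M3 S830
G01 X152.94 Y218.52 F1159
G01 X152.94 Y174.69
G01 X54.76 Y174.69
G01 X54.76 Y218.52
M5
G0 X147.74 Y178.48
M3 S830
G01 X78.72 Y199.52 F1159
M5
G0 X214.82 Y114.17
M3 S464
G01 X214.64 Y180.76 F2462
G01 X272.23 Y214.21
G01 X329.98 Y181.07
G01 X330.16 Y114.48
G01 X272.57 Y81.03
G01 X214.82 Y114.17
M5
G0 X191.26 Y47.38
M3 S830
G01 X234.26 Y75.14 F1159
M5
G0 X0.00 Y0.00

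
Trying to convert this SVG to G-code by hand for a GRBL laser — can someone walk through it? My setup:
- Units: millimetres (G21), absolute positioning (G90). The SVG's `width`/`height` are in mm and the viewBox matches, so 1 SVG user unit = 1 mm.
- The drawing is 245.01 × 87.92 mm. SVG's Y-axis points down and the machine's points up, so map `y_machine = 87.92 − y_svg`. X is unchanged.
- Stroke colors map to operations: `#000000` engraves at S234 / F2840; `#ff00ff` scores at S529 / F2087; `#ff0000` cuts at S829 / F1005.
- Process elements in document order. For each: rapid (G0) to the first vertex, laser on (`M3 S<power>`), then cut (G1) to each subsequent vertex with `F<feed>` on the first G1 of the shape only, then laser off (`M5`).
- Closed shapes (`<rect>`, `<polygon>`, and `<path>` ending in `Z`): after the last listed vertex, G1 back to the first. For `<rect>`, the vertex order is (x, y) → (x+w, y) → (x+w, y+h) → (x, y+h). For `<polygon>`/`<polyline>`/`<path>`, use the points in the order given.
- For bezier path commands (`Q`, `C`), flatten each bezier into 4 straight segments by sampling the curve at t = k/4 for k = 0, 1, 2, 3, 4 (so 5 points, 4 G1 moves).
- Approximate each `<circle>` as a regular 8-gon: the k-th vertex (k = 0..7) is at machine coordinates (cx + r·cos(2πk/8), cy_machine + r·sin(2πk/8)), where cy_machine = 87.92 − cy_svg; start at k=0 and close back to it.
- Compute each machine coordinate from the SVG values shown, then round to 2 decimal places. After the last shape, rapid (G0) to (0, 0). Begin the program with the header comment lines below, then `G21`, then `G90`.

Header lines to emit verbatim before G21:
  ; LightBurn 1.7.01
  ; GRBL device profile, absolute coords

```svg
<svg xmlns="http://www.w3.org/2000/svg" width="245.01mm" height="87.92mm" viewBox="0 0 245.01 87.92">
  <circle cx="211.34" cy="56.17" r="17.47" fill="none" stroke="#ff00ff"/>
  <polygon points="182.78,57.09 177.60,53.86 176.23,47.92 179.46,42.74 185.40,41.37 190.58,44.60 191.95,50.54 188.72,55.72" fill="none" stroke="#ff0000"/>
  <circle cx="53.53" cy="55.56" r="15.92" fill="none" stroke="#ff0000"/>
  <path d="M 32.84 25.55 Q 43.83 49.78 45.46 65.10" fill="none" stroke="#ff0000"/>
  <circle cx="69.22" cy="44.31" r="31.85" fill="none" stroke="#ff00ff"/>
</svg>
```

viewBox `0 0 245.01 87.92` with mm width/height → 1 unit = 1 mm. Flip: y_m = 87.92 − y_svg.

**Shape 1** — `<circle>` circle, stroke `#ff00ff` → score (S529, F2087). Machine vertices: (228.81,31.75) → (223.69,44.10) → (211.34,49.22) → (198.99,44.10) → (193.87,31.75) → (198.99,19.40) → (211.34,14.28) → (223.69,19.40) → (228.81,31.75). Closed: final G1 returns to the first vertex.

**Shape 2** — `<polygon>` regular polygon, stroke `#ff0000` → cut (S829, F1005). Machine vertices: (182.78,30.83) → (177.60,34.06) → (176.23,40.00) → (179.46,45.18) → (185.40,46.55) → (190.58,43.32) → (191.95,37.38) → (188.72,32.20) → (182.78,30.83). Closed: final G1 returns to the first vertex.

**Shape 3** — `<circle>` circle, stroke `#ff0000` → cut (S829, F1005). Machine vertices: (69.45,32.36) → (64.79,43.62) → (53.53,48.28) → (42.27,43.62) → (37.61,32.36) → (42.27,21.10) → (53.53,16.44) → (64.79,21.10) → (69.45,32.36). Closed: final G1 returns to the first vertex.

**Shape 4** — `<path>` quadratic bezier, stroke `#ff0000` → cut (S829, F1005). Control points (SVG): P0=(32.84,25.55), P1=(43.83,49.78), P2=(45.46,65.10); sampled at t=k/4. Machine vertices: (32.84,62.37) → (37.75,50.81) → (41.49,40.37) → (44.06,31.04) → (45.46,22.82). Open path.

**Shape 5** — `<circle>` circle, stroke `#ff00ff` → score (S529, F2087). Machine vertices: (101.07,43.61) → (91.74,66.13) → (69.22,75.46) → (46.70,66.13) → (37.37,43.61) → (46.70,21.09) → (69.22,11.76) → (91.74,21.09) → (101.07,43.61). Closed: final G1 returns to the first vertex.

; LightBurn 1.7.01
; GRBL device profile, absolute coords
G21
G90
G0 X228.81 Y31.75
M3 S529
G1 X223.69 Y44.10 F2087
G1 X211.34 Y49.22
G1 X198.99 Y44.10
G1 X193.87 Y31.75
G1 X198.99 Y19.40
G1 X211.34 Y14.28
G1 X223.69 Y19.40
G1 X228.81 Y31.75
M5
G0 X182.78 Y30.83
M3 S829
G1 X177.60 Y34.06 F1005
G1 X176.23 Y40.00
G1 X179.46 Y45.18
G1 X185.40 Y46.55
G1 X190.58 Y43.32
G1 X191.95 Y37.38
G1 X188.72 Y32.20
G1 X182.78 Y30.83
M5
G0 X69.45 Y32.36
M3 S829
G1 X64.79 Y43.62 F1005
G1 X53.53 Y48.28
G1 X42.27 Y43.62
G1 X37.61 Y32.36
G1 X42.27 Y21.10
G1 X53.53 Y16.44
G1 X64.79 Y21.10
G1 X69.45 Y32.36
M5
G0 X32.84 Y62.37
M3 S829
G1 X37.75 Y50.81 F1005
G1 X41.49 Y40.37
G1 X44.06 Y31.04
G1 X45.46 Y22.82
M5
G0 X101.07 Y43.61
M3 S529
G1 X91.74 Y66.13 F2087
G1 X69.22 Y75.46
G1 X46.70 Y66.13
G1 X37.37 Y43.61
G1 X46.70 Y21.09
G1 X69.22 Y11.76
G1 X91.74 Y21.09
G1 X101.07 Y43.61
M5
G0 X0.00 Y0.00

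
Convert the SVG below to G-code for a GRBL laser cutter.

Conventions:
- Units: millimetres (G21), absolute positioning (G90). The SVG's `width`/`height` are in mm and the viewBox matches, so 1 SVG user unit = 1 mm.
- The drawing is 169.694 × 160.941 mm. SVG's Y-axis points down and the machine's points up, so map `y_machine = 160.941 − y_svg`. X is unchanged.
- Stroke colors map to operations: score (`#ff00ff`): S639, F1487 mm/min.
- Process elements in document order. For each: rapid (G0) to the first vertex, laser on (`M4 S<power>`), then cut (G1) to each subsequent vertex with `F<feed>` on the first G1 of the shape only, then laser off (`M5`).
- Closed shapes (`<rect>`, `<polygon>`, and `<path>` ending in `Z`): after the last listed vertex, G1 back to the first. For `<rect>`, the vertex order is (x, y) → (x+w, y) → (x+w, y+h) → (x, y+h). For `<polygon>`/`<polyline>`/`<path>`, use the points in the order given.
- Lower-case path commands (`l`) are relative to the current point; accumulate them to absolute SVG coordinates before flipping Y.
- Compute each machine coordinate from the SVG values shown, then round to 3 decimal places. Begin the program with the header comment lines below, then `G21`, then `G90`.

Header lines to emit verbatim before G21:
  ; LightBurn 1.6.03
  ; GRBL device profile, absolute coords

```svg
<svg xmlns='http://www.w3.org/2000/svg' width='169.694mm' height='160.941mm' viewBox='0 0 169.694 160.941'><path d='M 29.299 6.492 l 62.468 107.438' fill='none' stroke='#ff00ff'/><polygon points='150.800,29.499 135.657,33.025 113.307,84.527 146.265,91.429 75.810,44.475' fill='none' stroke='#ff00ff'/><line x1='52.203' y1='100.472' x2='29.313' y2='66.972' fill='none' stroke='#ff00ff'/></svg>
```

viewBox `0 0 169.694 160.941` with mm width/height → 1 unit = 1 mm. Flip: y_m = 160.941 − y_svg.

**Shape 1** — `<path>` line segment, stroke `#ff00ff` → score (S639, F1487). Machine vertices: (29.299,154.449) → (91.767,47.011). Open path.

**Shape 2** — `<polygon>` closed polygon, stroke `#ff00ff` → score (S639, F1487). Machine vertices: (150.800,131.442) → (135.657,127.916) → (113.307,76.414) → (146.265,69.512) → (75.810,116.466) → (150.800,131.442). Closed: final G1 returns to the first vertex.

**Shape 3** — `<line>` line segment, stroke `#ff00ff` → score (S639, F1487). Machine vertices: (52.203,60.469) → (29.313,93.969). Open path.

; LightBurn 1.6.03
; GRBL device profile, absolute coords
G21
G90
G0 X29.299 Y154.449
M4 S639
G1 X91.767 Y47.011 F1487
M5
G0 X150.800 Y131.442
M4 S639
G1 X135.657 Y127.916 F1487
G1 X113.307 Y76.414
G1 X146.265 Y69.512
G1 X75.810 Y116.466
G1 X150.800 Y131.442
M5
G0 X52.203 Y60.469
M4 S639
G1 X29.313 Y93.969 F1487
M5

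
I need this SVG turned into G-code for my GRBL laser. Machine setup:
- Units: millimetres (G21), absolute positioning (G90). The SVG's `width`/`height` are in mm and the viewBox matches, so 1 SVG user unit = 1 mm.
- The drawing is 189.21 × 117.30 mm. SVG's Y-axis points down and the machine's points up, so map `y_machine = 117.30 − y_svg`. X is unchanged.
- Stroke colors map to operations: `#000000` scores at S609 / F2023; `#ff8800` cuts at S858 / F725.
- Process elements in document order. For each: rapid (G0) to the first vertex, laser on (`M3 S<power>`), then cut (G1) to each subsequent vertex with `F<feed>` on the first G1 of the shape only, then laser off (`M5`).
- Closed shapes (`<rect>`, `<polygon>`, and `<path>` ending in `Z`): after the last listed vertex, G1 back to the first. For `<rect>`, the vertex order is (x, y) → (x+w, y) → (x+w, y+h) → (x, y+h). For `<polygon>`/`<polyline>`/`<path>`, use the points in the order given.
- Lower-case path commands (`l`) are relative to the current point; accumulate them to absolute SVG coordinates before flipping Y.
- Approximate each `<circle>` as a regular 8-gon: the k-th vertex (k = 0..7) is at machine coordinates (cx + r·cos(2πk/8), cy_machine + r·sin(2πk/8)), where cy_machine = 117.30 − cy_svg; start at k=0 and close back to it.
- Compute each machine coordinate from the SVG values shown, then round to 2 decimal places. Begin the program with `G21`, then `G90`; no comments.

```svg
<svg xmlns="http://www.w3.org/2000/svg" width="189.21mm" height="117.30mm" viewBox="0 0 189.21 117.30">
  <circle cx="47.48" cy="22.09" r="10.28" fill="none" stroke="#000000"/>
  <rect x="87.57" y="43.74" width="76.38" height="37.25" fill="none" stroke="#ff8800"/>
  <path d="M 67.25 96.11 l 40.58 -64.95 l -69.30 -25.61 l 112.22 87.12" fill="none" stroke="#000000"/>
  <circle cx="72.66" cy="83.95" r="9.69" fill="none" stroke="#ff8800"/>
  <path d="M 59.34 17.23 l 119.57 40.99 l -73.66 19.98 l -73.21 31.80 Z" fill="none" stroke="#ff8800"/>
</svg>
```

G21
G90
G0 X57.76 Y95.21
M3 S609
G1 X54.75 Y102.48 F2023
G1 X47.48 Y105.49
G1 X40.21 Y102.48
G1 X37.20 Y95.21
G1 X40.21 Y87.94
G1 X47.48 Y84.93
G1 X54.75 Y87.94
G1 X57.76 Y95.21
M5
G0 X87.57 Y73.56
M3 S858
G1 X163.95 Y73.56 F725
G1 X163.95 Y36.31
G1 X87.57 Y36.31
G1 X87.57 Y73.56
M5
G0 X67.25 Y21.19
M3 S609
G1 X107.83 Y86.14 F2023
G1 X38.53 Y111.75
G1 X150.75 Y24.63
M5
G0 X82.35 Y33.35
M3 S858
G1 X79.51 Y40.20 F725
G1 X72.66 Y43.04
G1 X65.81 Y40.20
G1 X62.97 Y33.35
G1 X65.81 Y26.50
G1 X72.66 Y23.66
G1 X79.51 Y26.50
G1 X82.35 Y33.35
M5
G0 X59.34 Y100.07
M3 S858
G1 X178.91 Y59.08 F725
G1 X105.25 Y39.10
G1 X32.04 Y7.30
G1 X59.34 Y100.07
M5

Since the viewBox matches the mm dimensions, user units are millimetres directly. The only transform is the Y-flip y_m = 117.30 − y_svg.

Shape 1 is a circle drawn with `<circle>`. Its stroke #000000 means score at S609, F2023. After flipping Y the toolpath is (57.76,95.21) → (54.75,102.48) → (47.48,105.49) → (40.21,102.48) → (37.20,95.21) → (40.21,87.94) → (47.48,84.93) → (54.75,87.94) → (57.76,95.21), returning to the start.

Shape 2 is a rectangle drawn with `<rect>`. Its stroke #ff8800 means cut at S858, F725. After flipping Y the toolpath is (87.57,73.56) → (163.95,73.56) → (163.95,36.31) → (87.57,36.31) → (87.57,73.56), returning to the start.

Shape 3 is a open polyline drawn with `<path>`. Its stroke #000000 means score at S609, F2023. After flipping Y the toolpath is (67.25,21.19) → (107.83,86.14) → (38.53,111.75) → (150.75,24.63).

Shape 4 is a circle drawn with `<circle>`. Its stroke #ff8800 means cut at S858, F725. After flipping Y the toolpath is (82.35,33.35) → (79.51,40.20) → (72.66,43.04) → (65.81,40.20) → (62.97,33.35) → (65.81,26.50) → (72.66,23.66) → (79.51,26.50) → (82.35,33.35), returning to the start.

Shape 5 is a closed polygon drawn with `<path>`. Its stroke #ff8800 means cut at S858, F725. After flipping Y the toolpath is (59.34,100.07) → (178.91,59.08) → (105.25,39.10) → (32.04,7.30) → (59.34,100.07), returning to the start.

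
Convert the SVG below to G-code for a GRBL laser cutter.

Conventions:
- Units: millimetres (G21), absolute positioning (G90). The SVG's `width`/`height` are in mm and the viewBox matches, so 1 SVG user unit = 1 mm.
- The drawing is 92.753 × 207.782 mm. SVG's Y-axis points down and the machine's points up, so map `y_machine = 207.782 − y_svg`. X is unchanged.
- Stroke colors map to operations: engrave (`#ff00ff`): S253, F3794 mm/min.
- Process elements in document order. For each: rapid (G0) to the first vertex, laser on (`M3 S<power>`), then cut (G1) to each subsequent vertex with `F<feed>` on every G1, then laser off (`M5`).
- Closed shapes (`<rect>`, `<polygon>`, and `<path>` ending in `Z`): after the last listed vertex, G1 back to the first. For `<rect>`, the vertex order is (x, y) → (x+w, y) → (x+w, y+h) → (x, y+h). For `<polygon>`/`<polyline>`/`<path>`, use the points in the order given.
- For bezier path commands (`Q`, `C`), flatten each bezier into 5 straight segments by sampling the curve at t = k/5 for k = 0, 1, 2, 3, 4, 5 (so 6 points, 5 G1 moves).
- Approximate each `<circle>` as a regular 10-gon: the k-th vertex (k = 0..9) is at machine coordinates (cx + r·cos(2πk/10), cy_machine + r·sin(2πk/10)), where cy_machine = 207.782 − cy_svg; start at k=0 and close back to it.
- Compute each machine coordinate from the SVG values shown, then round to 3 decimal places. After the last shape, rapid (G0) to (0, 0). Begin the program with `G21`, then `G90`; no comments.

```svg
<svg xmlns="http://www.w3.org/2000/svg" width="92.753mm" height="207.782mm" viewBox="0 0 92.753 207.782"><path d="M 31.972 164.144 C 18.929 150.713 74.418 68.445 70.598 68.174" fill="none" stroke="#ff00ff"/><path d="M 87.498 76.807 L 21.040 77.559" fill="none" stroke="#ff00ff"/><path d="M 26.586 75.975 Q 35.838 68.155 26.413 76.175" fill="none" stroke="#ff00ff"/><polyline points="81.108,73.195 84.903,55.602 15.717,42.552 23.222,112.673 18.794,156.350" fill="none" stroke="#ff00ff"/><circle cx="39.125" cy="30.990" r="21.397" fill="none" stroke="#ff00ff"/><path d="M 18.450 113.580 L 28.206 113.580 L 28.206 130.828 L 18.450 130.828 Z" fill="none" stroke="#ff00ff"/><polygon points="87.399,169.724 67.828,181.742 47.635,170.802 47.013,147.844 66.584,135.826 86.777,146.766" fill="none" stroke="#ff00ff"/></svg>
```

G21
G90
G0 X31.972 Y43.638
M3 S253
G1 X31.347 Y58.750 F3794
G1 X41.034 Y83.144 F3794
G1 X54.896 Y109.578 F3794
G1 X66.796 Y130.812 F3794
G1 X70.598 Y139.608 F3794
M5
G0 X87.498 Y130.975
M3 S253
G1 X21.040 Y130.223 F3794
M5
G0 X26.586 Y131.807
M3 S253
G1 X29.540 Y134.301 F3794
G1 X30.999 Y135.529 F3794
G1 X30.965 Y135.489 F3794
G1 X29.436 Y134.181 F3794
G1 X26.413 Y131.607 F3794
M5
G0 X81.108 Y134.587
M3 S253
G1 X84.903 Y152.180 F3794
G1 X15.717 Y165.230 F3794
G1 X23.222 Y95.109 F3794
G1 X18.794 Y51.432 F3794
M5
G0 X60.522 Y176.792
M3 S253
G1 X56.436 Y189.369 F3794
G1 X45.737 Y197.142 F3794
G1 X32.513 Y197.142 F3794
G1 X21.814 Y189.369 F3794
G1 X17.728 Y176.792 F3794
G1 X21.814 Y164.215 F3794
G1 X32.513 Y156.442 F3794
G1 X45.737 Y156.442 F3794
G1 X56.436 Y164.215 F3794
G1 X60.522 Y176.792 F3794
M5
G0 X18.450 Y94.202
M3 S253
G1 X28.206 Y94.202 F3794
G1 X28.206 Y76.954 F3794
G1 X18.450 Y76.954 F3794
G1 X18.450 Y94.202 F3794
M5
G0 X87.399 Y38.058
M3 S253
G1 X67.828 Y26.040 F3794
G1 X47.635 Y36.980 F3794
G1 X47.013 Y59.938 F3794
G1 X66.584 Y71.956 F3794
G1 X86.777 Y61.016 F3794
G1 X87.399 Y38.058 F3794
M5
G0 X0.000 Y0.000

1 u = 1 mm; y_m = 207.782 − y.

[1] `<path>` cubic bezier, #ff00ff→engrave S253 F3794: (31.972,43.638) → (31.347,58.750) → (41.034,83.144) → (54.896,109.578) → (66.796,130.812) → (70.598,139.608)

[2] `<path>` line segment, #ff00ff→engrave S253 F3794: (87.498,130.975) → (21.040,130.223)

[3] `<path>` quadratic bezier, #ff00ff→engrave S253 F3794: (26.586,131.807) → (29.540,134.301) → (30.999,135.529) → (30.965,135.489) → (29.436,134.181) → (26.413,131.607)

[4] `<polyline>` open polyline, #ff00ff→engrave S253 F3794: (81.108,134.587) → (84.903,152.180) → (15.717,165.230) → (23.222,95.109) → (18.794,51.432)

[5] `<circle>` circle, #ff00ff→engrave S253 F3794: (60.522,176.792) → (56.436,189.369) → (45.737,197.142) → (32.513,197.142) → (21.814,189.369) → (17.728,176.792) → (21.814,164.215) → (32.513,156.442) → (45.737,156.442) → (56.436,164.215) → (60.522,176.792) (closed)

[6] `<path>` rectangle, #ff00ff→engrave S253 F3794: (18.450,94.202) → (28.206,94.202) → (28.206,76.954) → (18.450,76.954) → (18.450,94.202) (closed)

[7] `<polygon>` regular polygon, #ff00ff→engrave S253 F3794: (87.399,38.058) → (67.828,26.040) → (47.635,36.980) → (47.013,59.938) → (66.584,71.956) → (86.777,61.016) → (87.399,38.058) (closed)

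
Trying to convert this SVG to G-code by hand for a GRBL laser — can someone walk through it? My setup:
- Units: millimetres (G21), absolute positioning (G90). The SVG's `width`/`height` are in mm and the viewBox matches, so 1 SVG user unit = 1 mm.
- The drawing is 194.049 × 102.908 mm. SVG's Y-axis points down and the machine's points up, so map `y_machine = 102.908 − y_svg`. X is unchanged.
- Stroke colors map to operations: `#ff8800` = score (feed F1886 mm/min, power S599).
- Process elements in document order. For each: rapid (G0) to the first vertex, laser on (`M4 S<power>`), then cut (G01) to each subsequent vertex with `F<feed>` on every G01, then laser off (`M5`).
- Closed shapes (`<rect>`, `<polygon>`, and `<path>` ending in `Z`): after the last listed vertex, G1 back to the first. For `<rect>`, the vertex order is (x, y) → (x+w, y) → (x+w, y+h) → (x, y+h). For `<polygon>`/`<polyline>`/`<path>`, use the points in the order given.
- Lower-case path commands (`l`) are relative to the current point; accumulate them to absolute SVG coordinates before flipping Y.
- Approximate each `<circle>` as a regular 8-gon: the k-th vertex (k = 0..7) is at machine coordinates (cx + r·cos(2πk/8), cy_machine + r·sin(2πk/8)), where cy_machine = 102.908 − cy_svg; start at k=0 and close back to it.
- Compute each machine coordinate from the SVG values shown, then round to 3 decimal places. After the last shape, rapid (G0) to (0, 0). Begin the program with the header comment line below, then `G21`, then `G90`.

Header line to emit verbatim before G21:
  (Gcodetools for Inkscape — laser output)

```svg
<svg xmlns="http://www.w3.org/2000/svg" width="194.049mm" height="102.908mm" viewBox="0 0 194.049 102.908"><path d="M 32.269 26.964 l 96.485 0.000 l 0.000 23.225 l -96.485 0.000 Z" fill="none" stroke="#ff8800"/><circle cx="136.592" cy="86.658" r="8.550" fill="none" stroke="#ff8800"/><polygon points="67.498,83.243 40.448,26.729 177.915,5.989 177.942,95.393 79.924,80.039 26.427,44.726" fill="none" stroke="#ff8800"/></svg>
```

(Gcodetools for Inkscape — laser output)
G21
G90
G0 X32.269 Y75.944
M4 S599
G01 X128.754 Y75.944 F1886
G01 X128.754 Y52.719 F1886
G01 X32.269 Y52.719 F1886
G01 X32.269 Y75.944 F1886
M5
G0 X145.142 Y16.250
M4 S599
G01 X142.638 Y22.296 F1886
G01 X136.592 Y24.800 F1886
G01 X130.546 Y22.296 F1886
G01 X128.042 Y16.250 F1886
G01 X130.546 Y10.204 F1886
G01 X136.592 Y7.700 F1886
G01 X142.638 Y10.204 F1886
G01 X145.142 Y16.250 F1886
M5
G0 X67.498 Y19.665
M4 S599
G01 X40.448 Y76.179 F1886
G01 X177.915 Y96.919 F1886
G01 X177.942 Y7.515 F1886
G01 X79.924 Y22.869 F1886
G01 X26.427 Y58.182 F1886
G01 X67.498 Y19.665 F1886
M5
G0 X0.000 Y0.000

1 u = 1 mm; y_m = 102.908 − y.

[1] `<path>` rectangle, #ff8800→score S599 F1886: (32.269,75.944) → (128.754,75.944) → (128.754,52.719) → (32.269,52.719) → (32.269,75.944) (closed)

[2] `<circle>` circle, #ff8800→score S599 F1886: (145.142,16.250) → (142.638,22.296) → (136.592,24.800) → (130.546,22.296) → (128.042,16.250) → (130.546,10.204) → (136.592,7.700) → (142.638,10.204) → (145.142,16.250) (closed)

[3] `<polygon>` closed polygon, #ff8800→score S599 F1886: (67.498,19.665) → (40.448,76.179) → (177.915,96.919) → (177.942,7.515) → (79.924,22.869) → (26.427,58.182) → (67.498,19.665) (closed)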